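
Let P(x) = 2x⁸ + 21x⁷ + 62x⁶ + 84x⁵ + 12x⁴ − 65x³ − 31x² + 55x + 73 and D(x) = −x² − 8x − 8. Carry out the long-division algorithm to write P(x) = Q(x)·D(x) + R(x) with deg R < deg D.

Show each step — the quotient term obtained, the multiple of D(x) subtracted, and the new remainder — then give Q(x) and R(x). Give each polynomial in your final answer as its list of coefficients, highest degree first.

Step 1: lead(2x⁸ + 21x⁷ + 62x⁶ + 84x⁵ + 12x⁴ − 65x³ − 31x² + 55x + 73) ÷ lead(D) = 2x⁸ ÷ −x² = −2x⁶. Subtract (−2x⁶)·D = 2x⁸ + 16x⁷ + 16x⁶. Remainder: 5x⁷ + 46x⁶ + 84x⁵ + 12x⁴ − 65x³ − 31x² + 55x + 73.
Step 2: lead(5x⁷ + 46x⁶ + 84x⁵ + 12x⁴ − 65x³ − 31x² + 55x + 73) ÷ lead(D) = 5x⁷ ÷ −x² = −5x⁵. Subtract (−5x⁵)·D = 5x⁷ + 40x⁶ + 40x⁵. Remainder: 6x⁶ + 44x⁵ + 12x⁴ − 65x³ − 31x² + 55x + 73.
Step 3: lead(6x⁶ + 44x⁵ + 12x⁴ − 65x³ − 31x² + 55x + 73) ÷ lead(D) = 6x⁶ ÷ −x² = −6x⁴. Subtract (−6x⁴)·D = 6x⁶ + 48x⁵ + 48x⁴. Remainder: −4x⁵ − 36x⁴ − 65x³ − 31x² + 55x + 73.
Step 4: lead(−4x⁵ − 36x⁴ − 65x³ − 31x² + 55x + 73) ÷ lead(D) = −4x⁵ ÷ −x² = 4x³. Subtract (4x³)·D = −4x⁵ − 32x⁴ − 32x³. Remainder: −4x⁴ − 33x³ − 31x² + 55x + 73.
Step 5: lead(−4x⁴ − 33x³ − 31x² + 55x + 73) ÷ lead(D) = −4x⁴ ÷ −x² = 4x². Subtract (4x²)·D = −4x⁴ − 32x³ − 32x². Remainder: −x³ + x² + 55x + 73.
Step 6: lead(−x³ + x² + 55x + 73) ÷ lead(D) = −x³ ÷ −x² = x. Subtract (x)·D = −x³ − 8x² − 8x. Remainder: 9x² + 63x + 73.
Step 7: lead(9x² + 63x + 73) ÷ lead(D) = 9x² ÷ −x² = −9. Subtract (−9)·D = 9x² + 72x + 72. Remainder: −9x + 1.

Q = [-2, -5, -6, 4, 4, 1, -9]; R = [-9, 1]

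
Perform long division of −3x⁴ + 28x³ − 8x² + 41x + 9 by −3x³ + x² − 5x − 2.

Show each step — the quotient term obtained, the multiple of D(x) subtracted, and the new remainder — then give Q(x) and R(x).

Step 1: lead(−3x⁴ + 28x³ − 8x² + 41x + 9) ÷ lead(D) = −3x⁴ ÷ −3x³ = x. Subtract (x)·D = −3x⁴ + x³ − 5x² − 2x. Remainder: 27x³ − 3x² + 43x + 9.
Step 2: lead(27x³ − 3x² + 43x + 9) ÷ lead(D) = 27x³ ÷ −3x³ = −9. Subtract (−9)·D = 27x³ − 9x² + 45x + 18. Remainder: 6x² − 2x − 9.

Q(x) = x − 9; R(x) = 6x² − 2x − 9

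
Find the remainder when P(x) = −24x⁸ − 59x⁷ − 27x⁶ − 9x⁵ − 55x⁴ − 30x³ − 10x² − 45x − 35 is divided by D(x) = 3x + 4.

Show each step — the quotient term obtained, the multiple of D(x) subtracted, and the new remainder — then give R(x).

Step 1: lead(−24x⁸ − 59x⁷ − 27x⁶ − 9x⁵ − 55x⁴ − 30x³ − 10x² − 45x − 35) ÷ lead(D) = −24x⁸ ÷ 3x = −8x⁷. Subtract (−8x⁷)·D = −24x⁸ − 32x⁷. Remainder: −27x⁷ − 27x⁶ − 9x⁵ − 55x⁴ − 30x³ − 10x² − 45x − 35.
Step 2: lead(−27x⁷ − 27x⁶ − 9x⁵ − 55x⁴ − 30x³ − 10x² − 45x − 35) ÷ lead(D) = −27x⁷ ÷ 3x = −9x⁶. Subtract (−9x⁶)·D = −27x⁷ − 36x⁶. Remainder: 9x⁶ − 9x⁵ − 55x⁴ − 30x³ − 10x² − 45x − 35.
Step 3: lead(9x⁶ − 9x⁵ − 55x⁴ − 30x³ − 10x² − 45x − 35) ÷ lead(D) = 9x⁶ ÷ 3x = 3x⁵. Subtract (3x⁵)·D = 9x⁶ + 12x⁵. Remainder: −21x⁵ − 55x⁴ − 30x³ − 10x² − 45x − 35.
Step 4: lead(−21x⁵ − 55x⁴ − 30x³ − 10x² − 45x − 35) ÷ lead(D) = −21x⁵ ÷ 3x = −7x⁴. Subtract (−7x⁴)·D = −21x⁵ − 28x⁴. Remainder: −27x⁴ − 30x³ − 10x² − 45x − 35.
Step 5: lead(−27x⁴ − 30x³ − 10x² − 45x − 35) ÷ lead(D) = −27x⁴ ÷ 3x = −9x³. Subtract (−9x³)·D = −27x⁴ − 36x³. Remainder: 6x³ − 10x² − 45x − 35.
Step 6: lead(6x³ − 10x² − 45x − 35) ÷ lead(D) = 6x³ ÷ 3x = 2x². Subtract (2x²)·D = 6x³ + 8x². Remainder: −18x² − 45x − 35.
Step 7: lead(−18x² − 45x − 35) ÷ lead(D) = −18x² ÷ 3x = −6x. Subtract (−6x)·D = −18x² − 24x. Remainder: −21x − 35.
Step 8: lead(−21x − 35) ÷ lead(D) = −21x ÷ 3x = −7. Subtract (−7)·D = −21x − 28. Remainder: −7.

R(x) = −7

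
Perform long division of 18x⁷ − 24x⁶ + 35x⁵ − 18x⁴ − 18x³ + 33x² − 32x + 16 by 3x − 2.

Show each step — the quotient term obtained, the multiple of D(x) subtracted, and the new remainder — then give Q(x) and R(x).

Q(x) = 6x⁶ − 4x⁵ + 9x⁴ − 6x² + 7x − 6; R(x) = 4

Step 1: lead(18x⁷ − 24x⁶ + 35x⁵ − 18x⁴ − 18x³ + 33x² − 32x + 16) ÷ lead(D) = 18x⁷ ÷ 3x = 6x⁶. Subtract (6x⁶)·D = 18x⁷ − 12x⁶. Remainder: −12x⁶ + 35x⁵ − 18x⁴ − 18x³ + 33x² − 32x + 16.
Step 2: lead(−12x⁶ + 35x⁵ − 18x⁴ − 18x³ + 33x² − 32x + 16) ÷ lead(D) = −12x⁶ ÷ 3x = −4x⁵. Subtract (−4x⁵)·D = −12x⁶ + 8x⁵. Remainder: 27x⁵ − 18x⁴ − 18x³ + 33x² − 32x + 16.
Step 3: lead(27x⁵ − 18x⁴ − 18x³ + 33x² − 32x + 16) ÷ lead(D) = 27x⁵ ÷ 3x = 9x⁴. Subtract (9x⁴)·D = 27x⁵ − 18x⁴. Remainder: −18x³ + 33x² − 32x + 16.
Step 4: lead(−18x³ + 33x² − 32x + 16) ÷ lead(D) = −18x³ ÷ 3x = −6x². Subtract (−6x²)·D = −18x³ + 12x². Remainder: 21x² − 32x + 16.
Step 5: lead(21x² − 32x + 16) ÷ lead(D) = 21x² ÷ 3x = 7x. Subtract (7x)·D = 21x² − 14x. Remainder: −18x + 16.
Step 6: lead(−18x + 16) ÷ lead(D) = −18x ÷ 3x = −6. Subtract (−6)·D = −18x + 12. Remainder: 4.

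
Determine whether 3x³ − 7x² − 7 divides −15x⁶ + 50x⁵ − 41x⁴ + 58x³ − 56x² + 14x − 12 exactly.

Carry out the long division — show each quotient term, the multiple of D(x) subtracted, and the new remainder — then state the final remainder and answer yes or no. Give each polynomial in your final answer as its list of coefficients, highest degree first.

R = [9], so D(x) is not a factor of P(x). no

Step 1: lead(−15x⁶ + 50x⁵ − 41x⁴ + 58x³ − 56x² + 14x − 12) ÷ lead(D) = −15x⁶ ÷ 3x³ = −5x³. Subtract (−5x³)·D = −15x⁶ + 35x⁵ + 35x³. Remainder: 15x⁵ − 41x⁴ + 23x³ − 56x² + 14x − 12.
Step 2: lead(15x⁵ − 41x⁴ + 23x³ − 56x² + 14x − 12) ÷ lead(D) = 15x⁵ ÷ 3x³ = 5x². Subtract (5x²)·D = 15x⁵ − 35x⁴ − 35x². Remainder: −6x⁴ + 23x³ − 21x² + 14x − 12.
Step 3: lead(−6x⁴ + 23x³ − 21x² + 14x − 12) ÷ lead(D) = −6x⁴ ÷ 3x³ = −2x. Subtract (−2x)·D = −6x⁴ + 14x³ + 14x. Remainder: 9x³ − 21x² − 12.
Step 4: lead(9x³ − 21x² − 12) ÷ lead(D) = 9x³ ÷ 3x³ = 3. Subtract (3)·D = 9x³ − 21x² − 21. Remainder: 9.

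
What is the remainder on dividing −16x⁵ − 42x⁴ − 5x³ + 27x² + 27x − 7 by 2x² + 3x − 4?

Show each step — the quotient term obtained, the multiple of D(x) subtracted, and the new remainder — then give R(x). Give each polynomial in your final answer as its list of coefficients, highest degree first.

Step 1: lead(−16x⁵ − 42x⁴ − 5x³ + 27x² + 27x − 7) ÷ lead(D) = −16x⁵ ÷ 2x² = −8x³. Subtract (−8x³)·D = −16x⁵ − 24x⁴ + 32x³. Remainder: −18x⁴ − 37x³ + 27x² + 27x − 7.
Step 2: lead(−18x⁴ − 37x³ + 27x² + 27x − 7) ÷ lead(D) = −18x⁴ ÷ 2x² = −9x². Subtract (−9x²)·D = −18x⁴ − 27x³ + 36x². Remainder: −10x³ − 9x² + 27x − 7.
Step 3: lead(−10x³ − 9x² + 27x − 7) ÷ lead(D) = −10x³ ÷ 2x² = −5x. Subtract (−5x)·D = −10x³ − 15x² + 20x. Remainder: 6x² + 7x − 7.
Step 4: lead(6x² + 7x − 7) ÷ lead(D) = 6x² ÷ 2x² = 3. Subtract (3)·D = 6x² + 9x − 12. Remainder: −2x + 5.

R = [-2, 5]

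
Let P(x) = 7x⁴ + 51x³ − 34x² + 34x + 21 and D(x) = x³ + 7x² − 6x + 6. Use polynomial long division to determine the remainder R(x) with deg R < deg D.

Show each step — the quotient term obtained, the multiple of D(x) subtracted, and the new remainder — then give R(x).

Step 1: lead(7x⁴ + 51x³ − 34x² + 34x + 21) ÷ lead(D) = 7x⁴ ÷ x³ = 7x. Subtract (7x)·D = 7x⁴ + 49x³ − 42x² + 42x. Remainder: 2x³ + 8x² − 8x + 21.
Step 2: lead(2x³ + 8x² − 8x + 21) ÷ lead(D) = 2x³ ÷ x³ = 2. Subtract (2)·D = 2x³ + 14x² − 12x + 12. Remainder: −6x² + 4x + 9.

R(x) = −6x² + 4x + 9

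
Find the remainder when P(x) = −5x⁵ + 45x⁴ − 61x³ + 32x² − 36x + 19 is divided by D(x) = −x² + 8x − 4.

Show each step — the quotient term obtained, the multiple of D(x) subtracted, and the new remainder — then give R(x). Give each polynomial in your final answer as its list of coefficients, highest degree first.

R = [3]

Step 1: lead(−5x⁵ + 45x⁴ − 61x³ + 32x² − 36x + 19) ÷ lead(D) = −5x⁵ ÷ −x² = 5x³. Subtract (5x³)·D = −5x⁵ + 40x⁴ − 20x³. Remainder: 5x⁴ − 41x³ + 32x² − 36x + 19.
Step 2: lead(5x⁴ − 41x³ + 32x² − 36x + 19) ÷ lead(D) = 5x⁴ ÷ −x² = −5x². Subtract (−5x²)·D = 5x⁴ − 40x³ + 20x². Remainder: −x³ + 12x² − 36x + 19.
Step 3: lead(−x³ + 12x² − 36x + 19) ÷ lead(D) = −x³ ÷ −x² = x. Subtract (x)·D = −x³ + 8x² − 4x. Remainder: 4x² − 32x + 19.
Step 4: lead(4x² − 32x + 19) ÷ lead(D) = 4x² ÷ −x² = −4. Subtract (−4)·D = 4x² − 32x + 16. Remainder: 3.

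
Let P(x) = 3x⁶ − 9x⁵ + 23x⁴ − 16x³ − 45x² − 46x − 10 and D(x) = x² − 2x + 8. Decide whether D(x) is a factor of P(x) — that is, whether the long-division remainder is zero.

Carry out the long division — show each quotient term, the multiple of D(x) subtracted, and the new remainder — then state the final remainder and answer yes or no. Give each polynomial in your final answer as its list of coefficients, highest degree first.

R = [-2], so D(x) is not a factor of P(x). no

Step 1: lead(3x⁶ − 9x⁵ + 23x⁴ − 16x³ − 45x² − 46x − 10) ÷ lead(D) = 3x⁶ ÷ x² = 3x⁴. Subtract (3x⁴)·D = 3x⁶ − 6x⁵ + 24x⁴. Remainder: −3x⁵ − x⁴ − 16x³ − 45x² − 46x − 10.
Step 2: lead(−3x⁵ − x⁴ − 16x³ − 45x² − 46x − 10) ÷ lead(D) = −3x⁵ ÷ x² = −3x³. Subtract (−3x³)·D = −3x⁵ + 6x⁴ − 24x³. Remainder: −7x⁴ + 8x³ − 45x² − 46x − 10.
Step 3: lead(−7x⁴ + 8x³ − 45x² − 46x − 10) ÷ lead(D) = −7x⁴ ÷ x² = −7x². Subtract (−7x²)·D = −7x⁴ + 14x³ − 56x². Remainder: −6x³ + 11x² − 46x − 10.
Step 4: lead(−6x³ + 11x² − 46x − 10) ÷ lead(D) = −6x³ ÷ x² = −6x. Subtract (−6x)·D = −6x³ + 12x² − 48x. Remainder: −x² + 2x − 10.
Step 5: lead(−x² + 2x − 10) ÷ lead(D) = −x² ÷ x² = −1. Subtract (−1)·D = −x² + 2x − 8. Remainder: −2.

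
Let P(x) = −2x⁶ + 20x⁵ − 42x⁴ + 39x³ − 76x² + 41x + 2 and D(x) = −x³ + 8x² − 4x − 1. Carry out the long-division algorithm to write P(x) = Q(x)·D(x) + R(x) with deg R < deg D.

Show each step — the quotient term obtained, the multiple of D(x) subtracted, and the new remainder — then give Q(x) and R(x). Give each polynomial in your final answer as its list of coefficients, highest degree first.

Q = [2, -4, 2, -9]; R = [7, -7]

Step 1: lead(−2x⁶ + 20x⁵ − 42x⁴ + 39x³ − 76x² + 41x + 2) ÷ lead(D) = −2x⁶ ÷ −x³ = 2x³. Subtract (2x³)·D = −2x⁶ + 16x⁵ − 8x⁴ − 2x³. Remainder: 4x⁵ − 34x⁴ + 41x³ − 76x² + 41x + 2.
Step 2: lead(4x⁵ − 34x⁴ + 41x³ − 76x² + 41x + 2) ÷ lead(D) = 4x⁵ ÷ −x³ = −4x². Subtract (−4x²)·D = 4x⁵ − 32x⁴ + 16x³ + 4x². Remainder: −2x⁴ + 25x³ − 80x² + 41x + 2.
Step 3: lead(−2x⁴ + 25x³ − 80x² + 41x + 2) ÷ lead(D) = −2x⁴ ÷ −x³ = 2x. Subtract (2x)·D = −2x⁴ + 16x³ − 8x² − 2x. Remainder: 9x³ − 72x² + 43x + 2.
Step 4: lead(9x³ − 72x² + 43x + 2) ÷ lead(D) = 9x³ ÷ −x³ = −9. Subtract (−9)·D = 9x³ − 72x² + 36x + 9. Remainder: 7x − 7.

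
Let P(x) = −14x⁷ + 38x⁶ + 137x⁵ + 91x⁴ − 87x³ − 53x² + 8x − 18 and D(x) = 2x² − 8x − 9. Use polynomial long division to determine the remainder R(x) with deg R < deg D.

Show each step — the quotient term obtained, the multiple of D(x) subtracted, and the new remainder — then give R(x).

Step 1: lead(−14x⁷ + 38x⁶ + 137x⁵ + 91x⁴ − 87x³ − 53x² + 8x − 18) ÷ lead(D) = −14x⁷ ÷ 2x² = −7x⁵. Subtract (−7x⁵)·D = −14x⁷ + 56x⁶ + 63x⁵. Remainder: −18x⁶ + 74x⁵ + 91x⁴ − 87x³ − 53x² + 8x − 18.
Step 2: lead(−18x⁶ + 74x⁵ + 91x⁴ − 87x³ − 53x² + 8x − 18) ÷ lead(D) = −18x⁶ ÷ 2x² = −9x⁴. Subtract (−9x⁴)·D = −18x⁶ + 72x⁵ + 81x⁴. Remainder: 2x⁵ + 10x⁴ − 87x³ − 53x² + 8x − 18.
Step 3: lead(2x⁵ + 10x⁴ − 87x³ − 53x² + 8x − 18) ÷ lead(D) = 2x⁵ ÷ 2x² = x³. Subtract (x³)·D = 2x⁵ − 8x⁴ − 9x³. Remainder: 18x⁴ − 78x³ − 53x² + 8x − 18.
Step 4: lead(18x⁴ − 78x³ − 53x² + 8x − 18) ÷ lead(D) = 18x⁴ ÷ 2x² = 9x². Subtract (9x²)·D = 18x⁴ − 72x³ − 81x². Remainder: −6x³ + 28x² + 8x − 18.
Step 5: lead(−6x³ + 28x² + 8x − 18) ÷ lead(D) = −6x³ ÷ 2x² = −3x. Subtract (−3x)·D = −6x³ + 24x² + 27x. Remainder: 4x² − 19x − 18.
Step 6: lead(4x² − 19x − 18) ÷ lead(D) = 4x² ÷ 2x² = 2. Subtract (2)·D = 4x² − 16x − 18. Remainder: −3x.

R(x) = −3x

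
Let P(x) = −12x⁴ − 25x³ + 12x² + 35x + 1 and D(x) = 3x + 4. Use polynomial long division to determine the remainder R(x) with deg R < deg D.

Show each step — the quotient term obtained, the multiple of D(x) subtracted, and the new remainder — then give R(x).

R(x) = −3

Step 1: lead(−12x⁴ − 25x³ + 12x² + 35x + 1) ÷ lead(D) = −12x⁴ ÷ 3x = −4x³. Subtract (−4x³)·D = −12x⁴ − 16x³. Remainder: −9x³ + 12x² + 35x + 1.
Step 2: lead(−9x³ + 12x² + 35x + 1) ÷ lead(D) = −9x³ ÷ 3x = −3x². Subtract (−3x²)·D = −9x³ − 12x². Remainder: 24x² + 35x + 1.
Step 3: lead(24x² + 35x + 1) ÷ lead(D) = 24x² ÷ 3x = 8x. Subtract (8x)·D = 24x² + 32x. Remainder: 3x + 1.
Step 4: lead(3x + 1) ÷ lead(D) = 3x ÷ 3x = 1. Subtract (1)·D = 3x + 4. Remainder: −3.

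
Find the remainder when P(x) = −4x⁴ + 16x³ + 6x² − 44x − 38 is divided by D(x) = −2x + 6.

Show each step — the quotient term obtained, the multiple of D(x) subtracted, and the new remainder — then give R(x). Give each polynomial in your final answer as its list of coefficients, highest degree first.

R = [-8]

Step 1: lead(−4x⁴ + 16x³ + 6x² − 44x − 38) ÷ lead(D) = −4x⁴ ÷ −2x = 2x³. Subtract (2x³)·D = −4x⁴ + 12x³. Remainder: 4x³ + 6x² − 44x − 38.
Step 2: lead(4x³ + 6x² − 44x − 38) ÷ lead(D) = 4x³ ÷ −2x = −2x². Subtract (−2x²)·D = 4x³ − 12x². Remainder: 18x² − 44x − 38.
Step 3: lead(18x² − 44x − 38) ÷ lead(D) = 18x² ÷ −2x = −9x. Subtract (−9x)·D = 18x² − 54x. Remainder: 10x − 38.
Step 4: lead(10x − 38) ÷ lead(D) = 10x ÷ −2x = −5. Subtract (−5)·D = 10x − 30. Remainder: −8.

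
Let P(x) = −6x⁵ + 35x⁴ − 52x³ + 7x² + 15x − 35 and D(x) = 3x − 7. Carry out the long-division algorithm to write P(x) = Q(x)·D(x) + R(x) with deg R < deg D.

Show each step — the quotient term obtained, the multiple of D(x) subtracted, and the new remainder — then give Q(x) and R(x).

Step 1: lead(−6x⁵ + 35x⁴ − 52x³ + 7x² + 15x − 35) ÷ lead(D) = −6x⁵ ÷ 3x = −2x⁴. Subtract (−2x⁴)·D = −6x⁵ + 14x⁴. Remainder: 21x⁴ − 52x³ + 7x² + 15x − 35.
Step 2: lead(21x⁴ − 52x³ + 7x² + 15x − 35) ÷ lead(D) = 21x⁴ ÷ 3x = 7x³. Subtract (7x³)·D = 21x⁴ − 49x³. Remainder: −3x³ + 7x² + 15x − 35.
Step 3: lead(−3x³ + 7x² + 15x − 35) ÷ lead(D) = −3x³ ÷ 3x = −x². Subtract (−x²)·D = −3x³ + 7x². Remainder: 15x − 35.
Step 4: lead(15x − 35) ÷ lead(D) = 15x ÷ 3x = 5. Subtract (5)·D = 15x − 35. Remainder: 0.

Q(x) = −2x⁴ + 7x³ − x² + 5; R(x) = 0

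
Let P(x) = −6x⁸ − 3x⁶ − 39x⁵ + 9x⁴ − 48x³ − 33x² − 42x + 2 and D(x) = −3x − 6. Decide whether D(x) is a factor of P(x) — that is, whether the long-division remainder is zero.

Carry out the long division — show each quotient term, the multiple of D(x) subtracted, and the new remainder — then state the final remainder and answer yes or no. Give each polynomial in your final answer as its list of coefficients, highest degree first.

Step 1: lead(−6x⁸ − 3x⁶ − 39x⁵ + 9x⁴ − 48x³ − 33x² − 42x + 2) ÷ lead(D) = −6x⁸ ÷ −3x = 2x⁷. Subtract (2x⁷)·D = −6x⁸ − 12x⁷. Remainder: 12x⁷ − 3x⁶ − 39x⁵ + 9x⁴ − 48x³ − 33x² − 42x + 2.
Step 2: lead(12x⁷ − 3x⁶ − 39x⁵ + 9x⁴ − 48x³ − 33x² − 42x + 2) ÷ lead(D) = 12x⁷ ÷ −3x = −4x⁶. Subtract (−4x⁶)·D = 12x⁷ + 24x⁶. Remainder: −27x⁶ − 39x⁵ + 9x⁴ − 48x³ − 33x² − 42x + 2.
Step 3: lead(−27x⁶ − 39x⁵ + 9x⁴ − 48x³ − 33x² − 42x + 2) ÷ lead(D) = −27x⁶ ÷ −3x = 9x⁵. Subtract (9x⁵)·D = −27x⁶ − 54x⁵. Remainder: 15x⁵ + 9x⁴ − 48x³ − 33x² − 42x + 2.
Step 4: lead(15x⁵ + 9x⁴ − 48x³ − 33x² − 42x + 2) ÷ lead(D) = 15x⁵ ÷ −3x = −5x⁴. Subtract (−5x⁴)·D = 15x⁵ + 30x⁴. Remainder: −21x⁴ − 48x³ − 33x² − 42x + 2.
Step 5: lead(−21x⁴ − 48x³ − 33x² − 42x + 2) ÷ lead(D) = −21x⁴ ÷ −3x = 7x³. Subtract (7x³)·D = −21x⁴ − 42x³. Remainder: −6x³ − 33x² − 42x + 2.
Step 6: lead(−6x³ − 33x² − 42x + 2) ÷ lead(D) = −6x³ ÷ −3x = 2x². Subtract (2x²)·D = −6x³ − 12x². Remainder: −21x² − 42x + 2.
Step 7: lead(−21x² − 42x + 2) ÷ lead(D) = −21x² ÷ −3x = 7x. Subtract (7x)·D = −21x² − 42x. Remainder: 2.

R = [2], so D(x) is not a factor of P(x). no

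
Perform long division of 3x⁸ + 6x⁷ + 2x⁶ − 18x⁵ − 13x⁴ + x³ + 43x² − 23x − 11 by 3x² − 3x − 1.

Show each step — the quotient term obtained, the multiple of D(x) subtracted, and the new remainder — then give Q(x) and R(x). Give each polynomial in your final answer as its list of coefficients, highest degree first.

Step 1: lead(3x⁸ + 6x⁷ + 2x⁶ − 18x⁵ − 13x⁴ + x³ + 43x² − 23x − 11) ÷ lead(D) = 3x⁸ ÷ 3x² = x⁶. Subtract (x⁶)·D = 3x⁸ − 3x⁷ − x⁶. Remainder: 9x⁷ + 3x⁶ − 18x⁵ − 13x⁴ + x³ + 43x² − 23x − 11.
Step 2: lead(9x⁷ + 3x⁶ − 18x⁵ − 13x⁴ + x³ + 43x² − 23x − 11) ÷ lead(D) = 9x⁷ ÷ 3x² = 3x⁵. Subtract (3x⁵)·D = 9x⁷ − 9x⁶ − 3x⁵. Remainder: 12x⁶ − 15x⁵ − 13x⁴ + x³ + 43x² − 23x − 11.
Step 3: lead(12x⁶ − 15x⁵ − 13x⁴ + x³ + 43x² − 23x − 11) ÷ lead(D) = 12x⁶ ÷ 3x² = 4x⁴. Subtract (4x⁴)·D = 12x⁶ − 12x⁵ − 4x⁴. Remainder: −3x⁵ − 9x⁴ + x³ + 43x² − 23x − 11.
Step 4: lead(−3x⁵ − 9x⁴ + x³ + 43x² − 23x − 11) ÷ lead(D) = −3x⁵ ÷ 3x² = −x³. Subtract (−x³)·D = −3x⁵ + 3x⁴ + x³. Remainder: −12x⁴ + 43x² − 23x − 11.
Step 5: lead(−12x⁴ + 43x² − 23x − 11) ÷ lead(D) = −12x⁴ ÷ 3x² = −4x². Subtract (−4x²)·D = −12x⁴ + 12x³ + 4x². Remainder: −12x³ + 39x² − 23x − 11.
Step 6: lead(−12x³ + 39x² − 23x − 11) ÷ lead(D) = −12x³ ÷ 3x² = −4x. Subtract (−4x)·D = −12x³ + 12x² + 4x. Remainder: 27x² − 27x − 11.
Step 7: lead(27x² − 27x − 11) ÷ lead(D) = 27x² ÷ 3x² = 9. Subtract (9)·D = 27x² − 27x − 9. Remainder: −2.

Q = [1, 3, 4, -1, -4, -4, 9]; R = [-2]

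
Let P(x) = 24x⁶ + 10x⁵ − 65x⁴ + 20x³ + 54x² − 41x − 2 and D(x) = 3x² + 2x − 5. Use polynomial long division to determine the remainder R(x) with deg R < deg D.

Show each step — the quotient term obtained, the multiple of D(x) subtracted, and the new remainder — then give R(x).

Step 1: lead(24x⁶ + 10x⁵ − 65x⁴ + 20x³ + 54x² − 41x − 2) ÷ lead(D) = 24x⁶ ÷ 3x² = 8x⁴. Subtract (8x⁴)·D = 24x⁶ + 16x⁵ − 40x⁴. Remainder: −6x⁵ − 25x⁴ + 20x³ + 54x² − 41x − 2.
Step 2: lead(−6x⁵ − 25x⁴ + 20x³ + 54x² − 41x − 2) ÷ lead(D) = −6x⁵ ÷ 3x² = −2x³. Subtract (−2x³)·D = −6x⁵ − 4x⁴ + 10x³. Remainder: −21x⁴ + 10x³ + 54x² − 41x − 2.
Step 3: lead(−21x⁴ + 10x³ + 54x² − 41x − 2) ÷ lead(D) = −21x⁴ ÷ 3x² = −7x². Subtract (−7x²)·D = −21x⁴ − 14x³ + 35x². Remainder: 24x³ + 19x² − 41x − 2.
Step 4: lead(24x³ + 19x² − 41x − 2) ÷ lead(D) = 24x³ ÷ 3x² = 8x. Subtract (8x)·D = 24x³ + 16x² − 40x. Remainder: 3x² − x − 2.
Step 5: lead(3x² − x − 2) ÷ lead(D) = 3x² ÷ 3x² = 1. Subtract (1)·D = 3x² + 2x − 5. Remainder: −3x + 3.

R(x) = −3x + 3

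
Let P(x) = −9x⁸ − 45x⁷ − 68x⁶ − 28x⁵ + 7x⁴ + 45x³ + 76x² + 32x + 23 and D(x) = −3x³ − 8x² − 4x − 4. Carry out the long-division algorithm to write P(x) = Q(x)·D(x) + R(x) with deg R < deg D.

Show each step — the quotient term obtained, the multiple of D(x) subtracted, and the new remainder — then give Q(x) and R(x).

Q(x) = 3x⁵ + 7x⁴ − 4x² − x − 7; R(x) = −5

Step 1: lead(−9x⁸ − 45x⁷ − 68x⁶ − 28x⁵ + 7x⁴ + 45x³ + 76x² + 32x + 23) ÷ lead(D) = −9x⁸ ÷ −3x³ = 3x⁵. Subtract (3x⁵)·D = −9x⁸ − 24x⁷ − 12x⁶ − 12x⁵. Remainder: −21x⁷ − 56x⁶ − 16x⁵ + 7x⁴ + 45x³ + 76x² + 32x + 23.
Step 2: lead(−21x⁷ − 56x⁶ − 16x⁵ + 7x⁴ + 45x³ + 76x² + 32x + 23) ÷ lead(D) = −21x⁷ ÷ −3x³ = 7x⁴. Subtract (7x⁴)·D = −21x⁷ − 56x⁶ − 28x⁵ − 28x⁴. Remainder: 12x⁵ + 35x⁴ + 45x³ + 76x² + 32x + 23.
Step 3: lead(12x⁵ + 35x⁴ + 45x³ + 76x² + 32x + 23) ÷ lead(D) = 12x⁵ ÷ −3x³ = −4x². Subtract (−4x²)·D = 12x⁵ + 32x⁴ + 16x³ + 16x². Remainder: 3x⁴ + 29x³ + 60x² + 32x + 23.
Step 4: lead(3x⁴ + 29x³ + 60x² + 32x + 23) ÷ lead(D) = 3x⁴ ÷ −3x³ = −x. Subtract (−x)·D = 3x⁴ + 8x³ + 4x² + 4x. Remainder: 21x³ + 56x² + 28x + 23.
Step 5: lead(21x³ + 56x² + 28x + 23) ÷ lead(D) = 21x³ ÷ −3x³ = −7. Subtract (−7)·D = 21x³ + 56x² + 28x + 28. Remainder: −5.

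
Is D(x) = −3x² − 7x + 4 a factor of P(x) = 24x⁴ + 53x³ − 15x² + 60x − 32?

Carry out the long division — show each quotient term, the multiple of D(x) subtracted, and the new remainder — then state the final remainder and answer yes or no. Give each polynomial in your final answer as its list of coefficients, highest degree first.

R = [0], so D(x) is a factor of P(x). yes

Step 1: lead(24x⁴ + 53x³ − 15x² + 60x − 32) ÷ lead(D) = 24x⁴ ÷ −3x² = −8x². Subtract (−8x²)·D = 24x⁴ + 56x³ − 32x². Remainder: −3x³ + 17x² + 60x − 32.
Step 2: lead(−3x³ + 17x² + 60x − 32) ÷ lead(D) = −3x³ ÷ −3x² = x. Subtract (x)·D = −3x³ − 7x² + 4x. Remainder: 24x² + 56x − 32.
Step 3: lead(24x² + 56x − 32) ÷ lead(D) = 24x² ÷ −3x² = −8. Subtract (−8)·D = 24x² + 56x − 32. Remainder: 0.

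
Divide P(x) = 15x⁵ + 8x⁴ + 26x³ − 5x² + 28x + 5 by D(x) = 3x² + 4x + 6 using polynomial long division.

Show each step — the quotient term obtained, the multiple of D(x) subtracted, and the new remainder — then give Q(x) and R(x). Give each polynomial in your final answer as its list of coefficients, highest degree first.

Q = [5, -4, 4, 1]; R = [-1]

Step 1: lead(15x⁵ + 8x⁴ + 26x³ − 5x² + 28x + 5) ÷ lead(D) = 15x⁵ ÷ 3x² = 5x³. Subtract (5x³)·D = 15x⁵ + 20x⁴ + 30x³. Remainder: −12x⁴ − 4x³ − 5x² + 28x + 5.
Step 2: lead(−12x⁴ − 4x³ − 5x² + 28x + 5) ÷ lead(D) = −12x⁴ ÷ 3x² = −4x². Subtract (−4x²)·D = −12x⁴ − 16x³ − 24x². Remainder: 12x³ + 19x² + 28x + 5.
Step 3: lead(12x³ + 19x² + 28x + 5) ÷ lead(D) = 12x³ ÷ 3x² = 4x. Subtract (4x)·D = 12x³ + 16x² + 24x. Remainder: 3x² + 4x + 5.
Step 4: lead(3x² + 4x + 5) ÷ lead(D) = 3x² ÷ 3x² = 1. Subtract (1)·D = 3x² + 4x + 6. Remainder: −1.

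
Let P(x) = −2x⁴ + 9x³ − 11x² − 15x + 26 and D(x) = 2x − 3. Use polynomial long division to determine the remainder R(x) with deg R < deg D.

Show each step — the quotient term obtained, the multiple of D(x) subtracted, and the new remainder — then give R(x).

Step 1: lead(−2x⁴ + 9x³ − 11x² − 15x + 26) ÷ lead(D) = −2x⁴ ÷ 2x = −x³. Subtract (−x³)·D = −2x⁴ + 3x³. Remainder: 6x³ − 11x² − 15x + 26.
Step 2: lead(6x³ − 11x² − 15x + 26) ÷ lead(D) = 6x³ ÷ 2x = 3x². Subtract (3x²)·D = 6x³ − 9x². Remainder: −2x² − 15x + 26.
Step 3: lead(−2x² − 15x + 26) ÷ lead(D) = −2x² ÷ 2x = −x. Subtract (−x)·D = −2x² + 3x. Remainder: −18x + 26.
Step 4: lead(−18x + 26) ÷ lead(D) = −18x ÷ 2x = −9. Subtract (−9)·D = −18x + 27. Remainder: −1.

R(x) = −1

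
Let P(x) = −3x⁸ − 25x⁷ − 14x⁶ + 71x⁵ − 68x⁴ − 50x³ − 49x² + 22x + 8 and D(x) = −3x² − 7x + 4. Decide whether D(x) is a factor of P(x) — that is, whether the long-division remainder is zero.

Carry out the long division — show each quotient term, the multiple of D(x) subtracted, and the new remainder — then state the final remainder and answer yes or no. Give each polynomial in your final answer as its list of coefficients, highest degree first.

R = [0], so D(x) is a factor of P(x). yes

Step 1: lead(−3x⁸ − 25x⁷ − 14x⁶ + 71x⁵ − 68x⁴ − 50x³ − 49x² + 22x + 8) ÷ lead(D) = −3x⁸ ÷ −3x² = x⁶. Subtract (x⁶)·D = −3x⁸ − 7x⁷ + 4x⁶. Remainder: −18x⁷ − 18x⁶ + 71x⁵ − 68x⁴ − 50x³ − 49x² + 22x + 8.
Step 2: lead(−18x⁷ − 18x⁶ + 71x⁵ − 68x⁴ − 50x³ − 49x² + 22x + 8) ÷ lead(D) = −18x⁷ ÷ −3x² = 6x⁵. Subtract (6x⁵)·D = −18x⁷ − 42x⁶ + 24x⁵. Remainder: 24x⁶ + 47x⁵ − 68x⁴ − 50x³ − 49x² + 22x + 8.
Step 3: lead(24x⁶ + 47x⁵ − 68x⁴ − 50x³ − 49x² + 22x + 8) ÷ lead(D) = 24x⁶ ÷ −3x² = −8x⁴. Subtract (−8x⁴)·D = 24x⁶ + 56x⁵ − 32x⁴. Remainder: −9x⁵ − 36x⁴ − 50x³ − 49x² + 22x + 8.
Step 4: lead(−9x⁵ − 36x⁴ − 50x³ − 49x² + 22x + 8) ÷ lead(D) = −9x⁵ ÷ −3x² = 3x³. Subtract (3x³)·D = −9x⁵ − 21x⁴ + 12x³. Remainder: −15x⁴ − 62x³ − 49x² + 22x + 8.
Step 5: lead(−15x⁴ − 62x³ − 49x² + 22x + 8) ÷ lead(D) = −15x⁴ ÷ −3x² = 5x². Subtract (5x²)·D = −15x⁴ − 35x³ + 20x². Remainder: −27x³ − 69x² + 22x + 8.
Step 6: lead(−27x³ − 69x² + 22x + 8) ÷ lead(D) = −27x³ ÷ −3x² = 9x. Subtract (9x)·D = −27x³ − 63x² + 36x. Remainder: −6x² − 14x + 8.
Step 7: lead(−6x² − 14x + 8) ÷ lead(D) = −6x² ÷ −3x² = 2. Subtract (2)·D = −6x² − 14x + 8. Remainder: 0.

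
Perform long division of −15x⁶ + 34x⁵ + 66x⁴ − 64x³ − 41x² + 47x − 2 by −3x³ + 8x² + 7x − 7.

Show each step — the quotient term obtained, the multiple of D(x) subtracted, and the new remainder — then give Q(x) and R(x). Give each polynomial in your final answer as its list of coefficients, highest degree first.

Step 1: lead(−15x⁶ + 34x⁵ + 66x⁴ − 64x³ − 41x² + 47x − 2) ÷ lead(D) = −15x⁶ ÷ −3x³ = 5x³. Subtract (5x³)·D = −15x⁶ + 40x⁵ + 35x⁴ − 35x³. Remainder: −6x⁵ + 31x⁴ − 29x³ − 41x² + 47x − 2.
Step 2: lead(−6x⁵ + 31x⁴ − 29x³ − 41x² + 47x − 2) ÷ lead(D) = −6x⁵ ÷ −3x³ = 2x². Subtract (2x²)·D = −6x⁵ + 16x⁴ + 14x³ − 14x². Remainder: 15x⁴ − 43x³ − 27x² + 47x − 2.
Step 3: lead(15x⁴ − 43x³ − 27x² + 47x − 2) ÷ lead(D) = 15x⁴ ÷ −3x³ = −5x. Subtract (−5x)·D = 15x⁴ − 40x³ − 35x² + 35x. Remainder: −3x³ + 8x² + 12x − 2.
Step 4: lead(−3x³ + 8x² + 12x − 2) ÷ lead(D) = −3x³ ÷ −3x³ = 1. Subtract (1)·D = −3x³ + 8x² + 7x − 7. Remainder: 5x + 5.

Q = [5, 2, -5, 1]; R = [5, 5]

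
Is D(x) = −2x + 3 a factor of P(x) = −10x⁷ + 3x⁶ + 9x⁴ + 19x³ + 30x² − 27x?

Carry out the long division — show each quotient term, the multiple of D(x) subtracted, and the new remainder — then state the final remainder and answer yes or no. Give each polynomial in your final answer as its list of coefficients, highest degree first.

R = [0], so D(x) is a factor of P(x). yes

Step 1: lead(−10x⁷ + 3x⁶ + 9x⁴ + 19x³ + 30x² − 27x) ÷ lead(D) = −10x⁷ ÷ −2x = 5x⁶. Subtract (5x⁶)·D = −10x⁷ + 15x⁶. Remainder: −12x⁶ + 9x⁴ + 19x³ + 30x² − 27x.
Step 2: lead(−12x⁶ + 9x⁴ + 19x³ + 30x² − 27x) ÷ lead(D) = −12x⁶ ÷ −2x = 6x⁵. Subtract (6x⁵)·D = −12x⁶ + 18x⁵. Remainder: −18x⁵ + 9x⁴ + 19x³ + 30x² − 27x.
Step 3: lead(−18x⁵ + 9x⁴ + 19x³ + 30x² − 27x) ÷ lead(D) = −18x⁵ ÷ −2x = 9x⁴. Subtract (9x⁴)·D = −18x⁵ + 27x⁴. Remainder: −18x⁴ + 19x³ + 30x² − 27x.
Step 4: lead(−18x⁴ + 19x³ + 30x² − 27x) ÷ lead(D) = −18x⁴ ÷ −2x = 9x³. Subtract (9x³)·D = −18x⁴ + 27x³. Remainder: −8x³ + 30x² − 27x.
Step 5: lead(−8x³ + 30x² − 27x) ÷ lead(D) = −8x³ ÷ −2x = 4x². Subtract (4x²)·D = −8x³ + 12x². Remainder: 18x² − 27x.
Step 6: lead(18x² − 27x) ÷ lead(D) = 18x² ÷ −2x = −9x. Subtract (−9x)·D = 18x² − 27x. Remainder: 0.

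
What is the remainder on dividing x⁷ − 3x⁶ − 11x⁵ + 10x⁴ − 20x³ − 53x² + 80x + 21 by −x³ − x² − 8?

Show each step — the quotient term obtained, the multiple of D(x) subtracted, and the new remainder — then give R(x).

R(x) = 8x − 3

Step 1: lead(x⁷ − 3x⁶ − 11x⁵ + 10x⁴ − 20x³ − 53x² + 80x + 21) ÷ lead(D) = x⁷ ÷ −x³ = −x⁴. Subtract (−x⁴)·D = x⁷ + x⁶ + 8x⁴. Remainder: −4x⁶ − 11x⁵ + 2x⁴ − 20x³ − 53x² + 80x + 21.
Step 2: lead(−4x⁶ − 11x⁵ + 2x⁴ − 20x³ − 53x² + 80x + 21) ÷ lead(D) = −4x⁶ ÷ −x³ = 4x³. Subtract (4x³)·D = −4x⁶ − 4x⁵ − 32x³. Remainder: −7x⁵ + 2x⁴ + 12x³ − 53x² + 80x + 21.
Step 3: lead(−7x⁵ + 2x⁴ + 12x³ − 53x² + 80x + 21) ÷ lead(D) = −7x⁵ ÷ −x³ = 7x². Subtract (7x²)·D = −7x⁵ − 7x⁴ − 56x². Remainder: 9x⁴ + 12x³ + 3x² + 80x + 21.
Step 4: lead(9x⁴ + 12x³ + 3x² + 80x + 21) ÷ lead(D) = 9x⁴ ÷ −x³ = −9x. Subtract (−9x)·D = 9x⁴ + 9x³ + 72x. Remainder: 3x³ + 3x² + 8x + 21.
Step 5: lead(3x³ + 3x² + 8x + 21) ÷ lead(D) = 3x³ ÷ −x³ = −3. Subtract (−3)·D = 3x³ + 3x² + 24. Remainder: 8x − 3.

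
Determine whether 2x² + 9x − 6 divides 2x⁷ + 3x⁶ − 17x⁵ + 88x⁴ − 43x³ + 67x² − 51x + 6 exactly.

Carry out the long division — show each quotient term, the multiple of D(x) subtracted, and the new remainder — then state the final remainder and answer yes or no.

Step 1: lead(2x⁷ + 3x⁶ − 17x⁵ + 88x⁴ − 43x³ + 67x² − 51x + 6) ÷ lead(D) = 2x⁷ ÷ 2x² = x⁵. Subtract (x⁵)·D = 2x⁷ + 9x⁶ − 6x⁵. Remainder: −6x⁶ − 11x⁵ + 88x⁴ − 43x³ + 67x² − 51x + 6.
Step 2: lead(−6x⁶ − 11x⁵ + 88x⁴ − 43x³ + 67x² − 51x + 6) ÷ lead(D) = −6x⁶ ÷ 2x² = −3x⁴. Subtract (−3x⁴)·D = −6x⁶ − 27x⁵ + 18x⁴. Remainder: 16x⁵ + 70x⁴ − 43x³ + 67x² − 51x + 6.
Step 3: lead(16x⁵ + 70x⁴ − 43x³ + 67x² − 51x + 6) ÷ lead(D) = 16x⁵ ÷ 2x² = 8x³. Subtract (8x³)·D = 16x⁵ + 72x⁴ − 48x³. Remainder: −2x⁴ + 5x³ + 67x² − 51x + 6.
Step 4: lead(−2x⁴ + 5x³ + 67x² − 51x + 6) ÷ lead(D) = −2x⁴ ÷ 2x² = −x². Subtract (−x²)·D = −2x⁴ − 9x³ + 6x². Remainder: 14x³ + 61x² − 51x + 6.
Step 5: lead(14x³ + 61x² − 51x + 6) ÷ lead(D) = 14x³ ÷ 2x² = 7x. Subtract (7x)·D = 14x³ + 63x² − 42x. Remainder: −2x² − 9x + 6.
Step 6: lead(−2x² − 9x + 6) ÷ lead(D) = −2x² ÷ 2x² = −1. Subtract (−1)·D = −2x² − 9x + 6. Remainder: 0.

R(x) = 0, so D(x) is a factor of P(x). yes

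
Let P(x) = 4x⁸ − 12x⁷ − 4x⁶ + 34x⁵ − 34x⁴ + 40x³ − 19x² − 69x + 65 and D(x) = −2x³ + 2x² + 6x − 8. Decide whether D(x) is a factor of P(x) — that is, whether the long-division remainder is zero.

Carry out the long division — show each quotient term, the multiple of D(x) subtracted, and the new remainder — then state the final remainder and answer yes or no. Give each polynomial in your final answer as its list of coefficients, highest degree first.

Step 1: lead(4x⁸ − 12x⁷ − 4x⁶ + 34x⁵ − 34x⁴ + 40x³ − 19x² − 69x + 65) ÷ lead(D) = 4x⁸ ÷ −2x³ = −2x⁵. Subtract (−2x⁵)·D = 4x⁸ − 4x⁷ − 12x⁶ + 16x⁵. Remainder: −8x⁷ + 8x⁶ + 18x⁵ − 34x⁴ + 40x³ − 19x² − 69x + 65.
Step 2: lead(−8x⁷ + 8x⁶ + 18x⁵ − 34x⁴ + 40x³ − 19x² − 69x + 65) ÷ lead(D) = −8x⁷ ÷ −2x³ = 4x⁴. Subtract (4x⁴)·D = −8x⁷ + 8x⁶ + 24x⁵ − 32x⁴. Remainder: −6x⁵ − 2x⁴ + 40x³ − 19x² − 69x + 65.
Step 3: lead(−6x⁵ − 2x⁴ + 40x³ − 19x² − 69x + 65) ÷ lead(D) = −6x⁵ ÷ −2x³ = 3x². Subtract (3x²)·D = −6x⁵ + 6x⁴ + 18x³ − 24x². Remainder: −8x⁴ + 22x³ + 5x² − 69x + 65.
Step 4: lead(−8x⁴ + 22x³ + 5x² − 69x + 65) ÷ lead(D) = −8x⁴ ÷ −2x³ = 4x. Subtract (4x)·D = −8x⁴ + 8x³ + 24x² − 32x. Remainder: 14x³ − 19x² − 37x + 65.
Step 5: lead(14x³ − 19x² − 37x + 65) ÷ lead(D) = 14x³ ÷ −2x³ = −7. Subtract (−7)·D = 14x³ − 14x² − 42x + 56. Remainder: −5x² + 5x + 9.

R = [-5, 5, 9], so D(x) is not a factor of P(x). no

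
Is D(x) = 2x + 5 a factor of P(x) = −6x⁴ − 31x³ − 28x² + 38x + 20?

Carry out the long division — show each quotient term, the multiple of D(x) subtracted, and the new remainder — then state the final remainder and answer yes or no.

Step 1: lead(−6x⁴ − 31x³ − 28x² + 38x + 20) ÷ lead(D) = −6x⁴ ÷ 2x = −3x³. Subtract (−3x³)·D = −6x⁴ − 15x³. Remainder: −16x³ − 28x² + 38x + 20.
Step 2: lead(−16x³ − 28x² + 38x + 20) ÷ lead(D) = −16x³ ÷ 2x = −8x². Subtract (−8x²)·D = −16x³ − 40x². Remainder: 12x² + 38x + 20.
Step 3: lead(12x² + 38x + 20) ÷ lead(D) = 12x² ÷ 2x = 6x. Subtract (6x)·D = 12x² + 30x. Remainder: 8x + 20.
Step 4: lead(8x + 20) ÷ lead(D) = 8x ÷ 2x = 4. Subtract (4)·D = 8x + 20. Remainder: 0.

R(x) = 0, so D(x) is a factor of P(x). yes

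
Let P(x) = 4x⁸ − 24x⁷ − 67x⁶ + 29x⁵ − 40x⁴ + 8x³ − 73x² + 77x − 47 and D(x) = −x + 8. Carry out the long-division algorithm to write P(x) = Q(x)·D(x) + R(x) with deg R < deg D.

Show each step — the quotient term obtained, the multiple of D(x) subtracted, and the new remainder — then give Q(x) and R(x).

Q(x) = −4x⁷ − 8x⁶ + 3x⁵ − 5x⁴ − 8x² + 9x − 5; R(x) = −7

Step 1: lead(4x⁸ − 24x⁷ − 67x⁶ + 29x⁵ − 40x⁴ + 8x³ − 73x² + 77x − 47) ÷ lead(D) = 4x⁸ ÷ −x = −4x⁷. Subtract (−4x⁷)·D = 4x⁸ − 32x⁷. Remainder: 8x⁷ − 67x⁶ + 29x⁵ − 40x⁴ + 8x³ − 73x² + 77x − 47.
Step 2: lead(8x⁷ − 67x⁶ + 29x⁵ − 40x⁴ + 8x³ − 73x² + 77x − 47) ÷ lead(D) = 8x⁷ ÷ −x = −8x⁶. Subtract (−8x⁶)·D = 8x⁷ − 64x⁶. Remainder: −3x⁶ + 29x⁵ − 40x⁴ + 8x³ − 73x² + 77x − 47.
Step 3: lead(−3x⁶ + 29x⁵ − 40x⁴ + 8x³ − 73x² + 77x − 47) ÷ lead(D) = −3x⁶ ÷ −x = 3x⁵. Subtract (3x⁵)·D = −3x⁶ + 24x⁵. Remainder: 5x⁵ − 40x⁴ + 8x³ − 73x² + 77x − 47.
Step 4: lead(5x⁵ − 40x⁴ + 8x³ − 73x² + 77x − 47) ÷ lead(D) = 5x⁵ ÷ −x = −5x⁴. Subtract (−5x⁴)·D = 5x⁵ − 40x⁴. Remainder: 8x³ − 73x² + 77x − 47.
Step 5: lead(8x³ − 73x² + 77x − 47) ÷ lead(D) = 8x³ ÷ −x = −8x². Subtract (−8x²)·D = 8x³ − 64x². Remainder: −9x² + 77x − 47.
Step 6: lead(−9x² + 77x − 47) ÷ lead(D) = −9x² ÷ −x = 9x. Subtract (9x)·D = −9x² + 72x. Remainder: 5x − 47.
Step 7: lead(5x − 47) ÷ lead(D) = 5x ÷ −x = −5. Subtract (−5)·D = 5x − 40. Remainder: −7.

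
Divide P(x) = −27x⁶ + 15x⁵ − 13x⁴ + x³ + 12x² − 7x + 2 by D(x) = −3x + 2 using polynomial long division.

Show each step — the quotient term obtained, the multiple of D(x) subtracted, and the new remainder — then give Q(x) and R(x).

Q(x) = 9x⁵ + x⁴ + 5x³ + 3x² − 2x + 1; R(x) = 0

Step 1: lead(−27x⁶ + 15x⁵ − 13x⁴ + x³ + 12x² − 7x + 2) ÷ lead(D) = −27x⁶ ÷ −3x = 9x⁵. Subtract (9x⁵)·D = −27x⁶ + 18x⁵. Remainder: −3x⁵ − 13x⁴ + x³ + 12x² − 7x + 2.
Step 2: lead(−3x⁵ − 13x⁴ + x³ + 12x² − 7x + 2) ÷ lead(D) = −3x⁵ ÷ −3x = x⁴. Subtract (x⁴)·D = −3x⁵ + 2x⁴. Remainder: −15x⁴ + x³ + 12x² − 7x + 2.
Step 3: lead(−15x⁴ + x³ + 12x² − 7x + 2) ÷ lead(D) = −15x⁴ ÷ −3x = 5x³. Subtract (5x³)·D = −15x⁴ + 10x³. Remainder: −9x³ + 12x² − 7x + 2.
Step 4: lead(−9x³ + 12x² − 7x + 2) ÷ lead(D) = −9x³ ÷ −3x = 3x². Subtract (3x²)·D = −9x³ + 6x². Remainder: 6x² − 7x + 2.
Step 5: lead(6x² − 7x + 2) ÷ lead(D) = 6x² ÷ −3x = −2x. Subtract (−2x)·D = 6x² − 4x. Remainder: −3x + 2.
Step 6: lead(−3x + 2) ÷ lead(D) = −3x ÷ −3x = 1. Subtract (1)·D = −3x + 2. Remainder: 0.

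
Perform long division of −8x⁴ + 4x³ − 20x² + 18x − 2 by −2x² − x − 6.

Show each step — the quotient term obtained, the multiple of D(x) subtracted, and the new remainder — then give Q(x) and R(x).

Step 1: lead(−8x⁴ + 4x³ − 20x² + 18x − 2) ÷ lead(D) = −8x⁴ ÷ −2x² = 4x². Subtract (4x²)·D = −8x⁴ − 4x³ − 24x². Remainder: 8x³ + 4x² + 18x − 2.
Step 2: lead(8x³ + 4x² + 18x − 2) ÷ lead(D) = 8x³ ÷ −2x² = −4x. Subtract (−4x)·D = 8x³ + 4x² + 24x. Remainder: −6x − 2.

Q(x) = 4x² − 4x; R(x) = −6x − 2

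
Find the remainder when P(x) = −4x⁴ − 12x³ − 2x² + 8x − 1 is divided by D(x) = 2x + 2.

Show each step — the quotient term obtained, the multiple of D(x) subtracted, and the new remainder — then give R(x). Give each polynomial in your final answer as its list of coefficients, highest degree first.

Step 1: lead(−4x⁴ − 12x³ − 2x² + 8x − 1) ÷ lead(D) = −4x⁴ ÷ 2x = −2x³. Subtract (−2x³)·D = −4x⁴ − 4x³. Remainder: −8x³ − 2x² + 8x − 1.
Step 2: lead(−8x³ − 2x² + 8x − 1) ÷ lead(D) = −8x³ ÷ 2x = −4x². Subtract (−4x²)·D = −8x³ − 8x². Remainder: 6x² + 8x − 1.
Step 3: lead(6x² + 8x − 1) ÷ lead(D) = 6x² ÷ 2x = 3x. Subtract (3x)·D = 6x² + 6x. Remainder: 2x − 1.
Step 4: lead(2x − 1) ÷ lead(D) = 2x ÷ 2x = 1. Subtract (1)·D = 2x + 2. Remainder: −3.

R = [-3]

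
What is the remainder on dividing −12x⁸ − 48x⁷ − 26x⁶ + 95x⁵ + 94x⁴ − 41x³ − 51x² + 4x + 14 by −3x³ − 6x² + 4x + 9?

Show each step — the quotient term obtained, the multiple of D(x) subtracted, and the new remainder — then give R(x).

Step 1: lead(−12x⁸ − 48x⁷ − 26x⁶ + 95x⁵ + 94x⁴ − 41x³ − 51x² + 4x + 14) ÷ lead(D) = −12x⁸ ÷ −3x³ = 4x⁵. Subtract (4x⁵)·D = −12x⁸ − 24x⁷ + 16x⁶ + 36x⁵. Remainder: −24x⁷ − 42x⁶ + 59x⁵ + 94x⁴ − 41x³ − 51x² + 4x + 14.
Step 2: lead(−24x⁷ − 42x⁶ + 59x⁵ + 94x⁴ − 41x³ − 51x² + 4x + 14) ÷ lead(D) = −24x⁷ ÷ −3x³ = 8x⁴. Subtract (8x⁴)·D = −24x⁷ − 48x⁶ + 32x⁵ + 72x⁴. Remainder: 6x⁶ + 27x⁵ + 22x⁴ − 41x³ − 51x² + 4x + 14.
Step 3: lead(6x⁶ + 27x⁵ + 22x⁴ − 41x³ − 51x² + 4x + 14) ÷ lead(D) = 6x⁶ ÷ −3x³ = −2x³. Subtract (−2x³)·D = 6x⁶ + 12x⁵ − 8x⁴ − 18x³. Remainder: 15x⁵ + 30x⁴ − 23x³ − 51x² + 4x + 14.
Step 4: lead(15x⁵ + 30x⁴ − 23x³ − 51x² + 4x + 14) ÷ lead(D) = 15x⁵ ÷ −3x³ = −5x². Subtract (−5x²)·D = 15x⁵ + 30x⁴ − 20x³ − 45x². Remainder: −3x³ − 6x² + 4x + 14.
Step 5: lead(−3x³ − 6x² + 4x + 14) ÷ lead(D) = −3x³ ÷ −3x³ = 1. Subtract (1)·D = −3x³ − 6x² + 4x + 9. Remainder: 5.

R(x) = 5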